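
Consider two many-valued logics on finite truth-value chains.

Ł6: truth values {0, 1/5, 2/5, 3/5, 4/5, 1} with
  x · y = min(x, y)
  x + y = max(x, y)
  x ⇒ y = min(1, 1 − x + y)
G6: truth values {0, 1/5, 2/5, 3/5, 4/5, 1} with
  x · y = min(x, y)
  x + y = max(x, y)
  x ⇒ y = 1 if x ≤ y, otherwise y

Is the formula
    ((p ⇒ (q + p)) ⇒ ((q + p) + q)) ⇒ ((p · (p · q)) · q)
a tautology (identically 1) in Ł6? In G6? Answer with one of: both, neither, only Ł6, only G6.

In Ł6: at p = 0, q = 1/5 the value is 4/5 — not a tautology.
In G6: at p = 0, q = 1/5 the value is 0 — not a tautology.

neither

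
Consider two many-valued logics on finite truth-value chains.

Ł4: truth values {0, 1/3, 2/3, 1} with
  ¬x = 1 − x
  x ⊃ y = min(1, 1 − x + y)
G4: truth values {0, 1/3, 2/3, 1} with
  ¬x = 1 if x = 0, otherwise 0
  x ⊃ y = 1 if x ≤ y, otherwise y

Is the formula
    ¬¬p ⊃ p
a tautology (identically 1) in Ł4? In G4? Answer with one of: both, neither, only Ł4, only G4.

only Ł4

In Ł4: every assignment gives 1 — tautology.
In G4: at p = 1/3 the value is 1/3 — not a tautology.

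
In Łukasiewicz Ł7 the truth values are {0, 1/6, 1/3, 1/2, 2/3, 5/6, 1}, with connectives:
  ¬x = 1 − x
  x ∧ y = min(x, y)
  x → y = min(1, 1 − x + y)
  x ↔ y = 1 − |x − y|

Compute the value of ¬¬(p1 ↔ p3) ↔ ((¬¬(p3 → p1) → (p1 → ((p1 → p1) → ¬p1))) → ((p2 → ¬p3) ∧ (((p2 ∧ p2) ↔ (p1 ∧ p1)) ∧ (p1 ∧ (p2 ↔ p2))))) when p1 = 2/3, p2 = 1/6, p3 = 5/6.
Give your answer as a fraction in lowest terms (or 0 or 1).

p1 ↔ p3 = 2/3 ↔ 5/6 = 5/6
¬(p1 ↔ p3) = ¬5/6 = 1/6
¬¬(p1 ↔ p3) = ¬1/6 = 5/6
p3 → p1 = 5/6 → 2/3 = 5/6
¬(p3 → p1) = ¬5/6 = 1/6
¬¬(p3 → p1) = ¬1/6 = 5/6
p1 → p1 = 2/3 → 2/3 = 1
¬p1 = ¬2/3 = 1/3
(p1 → p1) → ¬p1 = 1 → 1/3 = 1/3
p1 → ((p1 → p1) → ¬p1) = 2/3 → 1/3 = 2/3
¬¬(p3 → p1) → (p1 → ((p1 → p1) → ¬p1)) = 5/6 → 2/3 = 5/6
¬p3 = ¬5/6 = 1/6
p2 → ¬p3 = 1/6 → 1/6 = 1
p2 ∧ p2 = 1/6 ∧ 1/6 = 1/6
p1 ∧ p1 = 2/3 ∧ 2/3 = 2/3
(p2 ∧ p2) ↔ (p1 ∧ p1) = 1/6 ↔ 2/3 = 1/2
p2 ↔ p2 = 1/6 ↔ 1/6 = 1
p1 ∧ (p2 ↔ p2) = 2/3 ∧ 1 = 2/3
((p2 ∧ p2) ↔ (p1 ∧ p1)) ∧ (p1 ∧ (p2 ↔ p2)) = 1/2 ∧ 2/3 = 1/2
(p2 → ¬p3) ∧ (((p2 ∧ p2) ↔ (p1 ∧ p1)) ∧ (p1 ∧ (p2 ↔ p2))) = 1 ∧ 1/2 = 1/2
(¬¬(p3 → p1) → (p1 → ((p1 → p1) → ¬p1))) → ((p2 → ¬p3) ∧ (((p2 ∧ p2) ↔ (p1 ∧ p1)) ∧ (p1 ∧ (p2 ↔ p2)))) = 5/6 → 1/2 = 2/3
¬¬(p1 ↔ p3) ↔ ((¬¬(p3 → p1) → (p1 → ((p1 → p1) → ¬p1))) → ((p2 → ¬p3) ∧ (((p2 ∧ p2) ↔ (p1 ∧ p1)) ∧ (p1 ∧ (p2 ↔ p2))))) = 5/6 ↔ 2/3 = 5/6

5/6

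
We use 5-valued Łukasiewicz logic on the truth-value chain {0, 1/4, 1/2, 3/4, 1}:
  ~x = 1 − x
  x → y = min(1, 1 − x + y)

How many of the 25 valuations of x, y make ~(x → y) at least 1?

1

value 1: 1 assignment (counts)
value 3/4: 2 assignments
value 1/2: 3 assignments
value 1/4: 4 assignments
value 0: 15 assignments
So 1 of the 25 assignments meets the threshold.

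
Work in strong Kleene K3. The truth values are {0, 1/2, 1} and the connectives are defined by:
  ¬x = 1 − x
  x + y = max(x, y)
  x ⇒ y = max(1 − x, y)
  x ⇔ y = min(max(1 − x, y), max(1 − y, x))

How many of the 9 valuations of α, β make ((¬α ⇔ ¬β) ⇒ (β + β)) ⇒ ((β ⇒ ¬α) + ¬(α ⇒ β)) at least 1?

5

α = 0, β = 0 ↦ 1  ≥
α = 0, β = 1/2 ↦ 1  ≥
α = 0, β = 1 ↦ 1  ≥
α = 1/2, β = 0 ↦ 1  ≥
α = 1/2, β = 1/2 ↦ 1/2  <
α = 1/2, β = 1 ↦ 1/2  <
α = 1, β = 0 ↦ 1  ≥
α = 1, β = 1/2 ↦ 1/2  <
α = 1, β = 1 ↦ 0  <
So 5 of the 9 assignments meet the threshold.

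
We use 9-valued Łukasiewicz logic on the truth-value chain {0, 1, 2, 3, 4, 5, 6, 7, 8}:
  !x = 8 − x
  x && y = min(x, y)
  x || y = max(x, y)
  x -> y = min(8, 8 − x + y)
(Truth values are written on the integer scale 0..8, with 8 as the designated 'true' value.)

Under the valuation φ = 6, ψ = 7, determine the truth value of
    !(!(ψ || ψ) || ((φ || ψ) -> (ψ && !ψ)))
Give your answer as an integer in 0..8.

6

ψ || ψ = 7 || 7 = 7
!(ψ || ψ) = !7 = 1
φ || ψ = 6 || 7 = 7
!ψ = !7 = 1
ψ && !ψ = 7 && 1 = 1
(φ || ψ) -> (ψ && !ψ) = 7 -> 1 = 2
!(ψ || ψ) || ((φ || ψ) -> (ψ && !ψ)) = 1 || 2 = 2
!(!(ψ || ψ) || ((φ || ψ) -> (ψ && !ψ))) = !2 = 6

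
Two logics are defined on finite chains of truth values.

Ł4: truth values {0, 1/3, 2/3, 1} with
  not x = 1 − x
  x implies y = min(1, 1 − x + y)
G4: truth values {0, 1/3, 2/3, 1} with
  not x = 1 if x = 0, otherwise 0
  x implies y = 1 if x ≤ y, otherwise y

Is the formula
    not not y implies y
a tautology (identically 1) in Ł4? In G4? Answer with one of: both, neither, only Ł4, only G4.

In Ł4: every assignment gives 1 — tautology.
In G4: at y = 1/3 the value is 1/3 — not a tautology.

only Ł4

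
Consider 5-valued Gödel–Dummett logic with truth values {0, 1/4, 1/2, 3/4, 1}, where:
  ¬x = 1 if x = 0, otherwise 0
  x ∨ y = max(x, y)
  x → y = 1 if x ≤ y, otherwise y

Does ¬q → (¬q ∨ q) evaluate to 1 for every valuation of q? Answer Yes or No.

q = 0 ↦ 1
q = 1/4 ↦ 1
q = 1/2 ↦ 1
q = 3/4 ↦ 1
q = 1 ↦ 1
Every assignment gives a value ≥ 1.

Yes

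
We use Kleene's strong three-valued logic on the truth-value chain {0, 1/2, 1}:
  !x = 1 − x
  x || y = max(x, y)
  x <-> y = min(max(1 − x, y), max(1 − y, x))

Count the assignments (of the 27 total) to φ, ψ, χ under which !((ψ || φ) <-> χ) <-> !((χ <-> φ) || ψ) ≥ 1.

value 1: 8 assignments (counts)
value 1/2: 16 assignments
value 0: 3 assignments
So 8 of the 27 assignments meet the threshold.

8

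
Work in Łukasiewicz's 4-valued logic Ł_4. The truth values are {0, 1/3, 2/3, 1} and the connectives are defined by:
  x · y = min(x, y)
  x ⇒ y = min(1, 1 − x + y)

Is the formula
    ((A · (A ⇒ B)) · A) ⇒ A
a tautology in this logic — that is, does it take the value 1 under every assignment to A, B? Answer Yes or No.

A = 0, B = 0 ↦ 1
A = 0, B = 1/3 ↦ 1
A = 0, B = 2/3 ↦ 1
A = 0, B = 1 ↦ 1
A = 1/3, B = 0 ↦ 1
A = 1/3, B = 1/3 ↦ 1
A = 1/3, B = 2/3 ↦ 1
A = 1/3, B = 1 ↦ 1
A = 2/3, B = 0 ↦ 1
A = 2/3, B = 1/3 ↦ 1
A = 2/3, B = 2/3 ↦ 1
A = 2/3, B = 1 ↦ 1
A = 1, B = 0 ↦ 1
A = 1, B = 1/3 ↦ 1
A = 1, B = 2/3 ↦ 1
A = 1, B = 1 ↦ 1
Every assignment gives a value ≥ 1.

Yes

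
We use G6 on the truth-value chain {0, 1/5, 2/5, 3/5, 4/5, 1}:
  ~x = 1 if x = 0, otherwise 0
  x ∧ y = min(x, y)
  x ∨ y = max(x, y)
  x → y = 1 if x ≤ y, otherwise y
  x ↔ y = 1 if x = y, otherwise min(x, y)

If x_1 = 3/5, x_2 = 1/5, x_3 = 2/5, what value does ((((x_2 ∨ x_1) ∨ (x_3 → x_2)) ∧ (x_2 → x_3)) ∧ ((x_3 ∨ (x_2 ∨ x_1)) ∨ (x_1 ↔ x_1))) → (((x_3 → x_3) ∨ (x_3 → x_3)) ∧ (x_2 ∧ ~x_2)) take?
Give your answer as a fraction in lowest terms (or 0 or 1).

0

x_2 ∨ x_1 = 1/5 ∨ 3/5 = 3/5
x_3 → x_2 = 2/5 → 1/5 = 1/5
(x_2 ∨ x_1) ∨ (x_3 → x_2) = 3/5 ∨ 1/5 = 3/5
x_2 → x_3 = 1/5 → 2/5 = 1
((x_2 ∨ x_1) ∨ (x_3 → x_2)) ∧ (x_2 → x_3) = 3/5 ∧ 1 = 3/5
x_2 ∨ x_1 = 1/5 ∨ 3/5 = 3/5
x_3 ∨ (x_2 ∨ x_1) = 2/5 ∨ 3/5 = 3/5
x_1 ↔ x_1 = 3/5 ↔ 3/5 = 1
(x_3 ∨ (x_2 ∨ x_1)) ∨ (x_1 ↔ x_1) = 3/5 ∨ 1 = 1
(((x_2 ∨ x_1) ∨ (x_3 → x_2)) ∧ (x_2 → x_3)) ∧ ((x_3 ∨ (x_2 ∨ x_1)) ∨ (x_1 ↔ x_1)) = 3/5 ∧ 1 = 3/5
x_3 → x_3 = 2/5 → 2/5 = 1
x_3 → x_3 = 2/5 → 2/5 = 1
(x_3 → x_3) ∨ (x_3 → x_3) = 1 ∨ 1 = 1
~x_2 = ~1/5 = 0
x_2 ∧ ~x_2 = 1/5 ∧ 0 = 0
((x_3 → x_3) ∨ (x_3 → x_3)) ∧ (x_2 ∧ ~x_2) = 1 ∧ 0 = 0
((((x_2 ∨ x_1) ∨ (x_3 → x_2)) ∧ (x_2 → x_3)) ∧ ((x_3 ∨ (x_2 ∨ x_1)) ∨ (x_1 ↔ x_1))) → (((x_3 → x_3) ∨ (x_3 → x_3)) ∧ (x_2 ∧ ~x_2)) = 3/5 → 0 = 0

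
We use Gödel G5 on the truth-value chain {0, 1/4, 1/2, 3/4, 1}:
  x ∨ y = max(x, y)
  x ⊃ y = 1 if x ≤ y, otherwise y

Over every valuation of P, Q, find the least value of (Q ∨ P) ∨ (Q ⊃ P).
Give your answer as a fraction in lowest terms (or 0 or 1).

Take P = 0, Q = 1/4:
Q ∨ P = 1/4 ∨ 0 = 1/4
Q ⊃ P = 1/4 ⊃ 0 = 0
(Q ∨ P) ∨ (Q ⊃ P) = 1/4 ∨ 0 = 1/4
No assignment yields a value below 1/4, so this is the minimum.

1/4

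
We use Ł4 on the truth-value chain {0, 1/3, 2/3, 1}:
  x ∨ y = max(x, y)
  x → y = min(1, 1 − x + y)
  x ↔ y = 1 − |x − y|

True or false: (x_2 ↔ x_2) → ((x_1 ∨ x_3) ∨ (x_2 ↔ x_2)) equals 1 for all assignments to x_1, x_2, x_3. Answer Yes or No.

Yes

At x_1 = 2/3, x_2 = 2/3, x_3 = 2/3, for instance:
x_2 ↔ x_2 = 2/3 ↔ 2/3 = 1
x_1 ∨ x_3 = 2/3 ∨ 2/3 = 2/3
(x_1 ∨ x_3) ∨ (x_2 ↔ x_2) = 2/3 ∨ 1 = 1
(x_2 ↔ x_2) → ((x_1 ∨ x_3) ∨ (x_2 ↔ x_2)) = 1 → 1 = 1
and checking the remaining 63 assignments likewise gives ≥ 1 in every case.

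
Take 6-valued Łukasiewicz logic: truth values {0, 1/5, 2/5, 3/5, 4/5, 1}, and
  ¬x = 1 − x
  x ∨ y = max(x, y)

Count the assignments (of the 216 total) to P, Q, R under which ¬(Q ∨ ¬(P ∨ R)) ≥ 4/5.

value 1: 11 assignments (counts)
value 4/5: 29 assignments (counts)
value 3/5: 41 assignments
value 2/5: 47 assignments
value 1/5: 47 assignments
value 0: 41 assignments
So 40 of the 216 assignments meet the threshold.

40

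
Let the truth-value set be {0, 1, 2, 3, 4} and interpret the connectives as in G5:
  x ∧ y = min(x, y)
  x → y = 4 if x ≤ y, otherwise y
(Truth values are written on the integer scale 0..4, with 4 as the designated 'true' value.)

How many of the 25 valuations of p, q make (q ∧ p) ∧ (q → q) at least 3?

value 4: 1 assignment (counts)
value 3: 3 assignments (counts)
value 2: 5 assignments
value 1: 7 assignments
value 0: 9 assignments
So 4 of the 25 assignments meet the threshold.

4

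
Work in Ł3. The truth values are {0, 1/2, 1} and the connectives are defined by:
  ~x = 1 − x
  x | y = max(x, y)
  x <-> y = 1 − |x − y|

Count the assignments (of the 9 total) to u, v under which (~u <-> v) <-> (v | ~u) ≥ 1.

u = 0, v = 0 ↦ 0  <
u = 0, v = 1/2 ↦ 1/2  <
u = 0, v = 1 ↦ 1  ≥
u = 1/2, v = 0 ↦ 1  ≥
u = 1/2, v = 1/2 ↦ 1/2  <
u = 1/2, v = 1 ↦ 1/2  <
u = 1, v = 0 ↦ 0  <
u = 1, v = 1/2 ↦ 1  ≥
u = 1, v = 1 ↦ 0  <
So 3 of the 9 assignments meet the threshold.

3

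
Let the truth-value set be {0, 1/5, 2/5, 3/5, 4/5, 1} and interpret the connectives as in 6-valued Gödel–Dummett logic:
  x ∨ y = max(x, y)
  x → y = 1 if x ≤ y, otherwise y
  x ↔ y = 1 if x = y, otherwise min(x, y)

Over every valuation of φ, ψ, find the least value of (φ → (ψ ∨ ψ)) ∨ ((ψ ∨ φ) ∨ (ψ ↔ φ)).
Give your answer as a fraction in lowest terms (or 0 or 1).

1/5

Take φ = 1/5, ψ = 0:
ψ ∨ ψ = 0 ∨ 0 = 0
φ → (ψ ∨ ψ) = 1/5 → 0 = 0
ψ ∨ φ = 0 ∨ 1/5 = 1/5
ψ ↔ φ = 0 ↔ 1/5 = 0
(ψ ∨ φ) ∨ (ψ ↔ φ) = 1/5 ∨ 0 = 1/5
(φ → (ψ ∨ ψ)) ∨ ((ψ ∨ φ) ∨ (ψ ↔ φ)) = 0 ∨ 1/5 = 1/5
No assignment yields a value below 1/5, so this is the minimum.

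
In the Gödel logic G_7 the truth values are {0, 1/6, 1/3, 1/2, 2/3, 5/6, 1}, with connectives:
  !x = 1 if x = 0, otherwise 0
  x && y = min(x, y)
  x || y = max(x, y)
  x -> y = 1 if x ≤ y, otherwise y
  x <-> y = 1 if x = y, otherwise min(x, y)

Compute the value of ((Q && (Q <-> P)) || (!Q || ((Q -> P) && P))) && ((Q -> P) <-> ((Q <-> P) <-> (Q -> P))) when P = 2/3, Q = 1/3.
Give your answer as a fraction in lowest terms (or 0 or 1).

1/3

Q <-> P = 1/3 <-> 2/3 = 1/3
Q && (Q <-> P) = 1/3 && 1/3 = 1/3
!Q = !1/3 = 0
Q -> P = 1/3 -> 2/3 = 1
(Q -> P) && P = 1 && 2/3 = 2/3
!Q || ((Q -> P) && P) = 0 || 2/3 = 2/3
(Q && (Q <-> P)) || (!Q || ((Q -> P) && P)) = 1/3 || 2/3 = 2/3
Q -> P = 1/3 -> 2/3 = 1
Q <-> P = 1/3 <-> 2/3 = 1/3
Q -> P = 1/3 -> 2/3 = 1
(Q <-> P) <-> (Q -> P) = 1/3 <-> 1 = 1/3
(Q -> P) <-> ((Q <-> P) <-> (Q -> P)) = 1 <-> 1/3 = 1/3
((Q && (Q <-> P)) || (!Q || ((Q -> P) && P))) && ((Q -> P) <-> ((Q <-> P) <-> (Q -> P))) = 2/3 && 1/3 = 1/3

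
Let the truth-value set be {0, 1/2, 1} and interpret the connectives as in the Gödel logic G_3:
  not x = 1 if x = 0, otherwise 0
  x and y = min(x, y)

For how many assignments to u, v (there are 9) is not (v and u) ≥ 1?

5

u = 0, v = 0 ↦ 1  ≥
u = 0, v = 1/2 ↦ 1  ≥
u = 0, v = 1 ↦ 1  ≥
u = 1/2, v = 0 ↦ 1  ≥
u = 1/2, v = 1/2 ↦ 0  <
u = 1/2, v = 1 ↦ 0  <
u = 1, v = 0 ↦ 1  ≥
u = 1, v = 1/2 ↦ 0  <
u = 1, v = 1 ↦ 0  <
So 5 of the 9 assignments meet the threshold.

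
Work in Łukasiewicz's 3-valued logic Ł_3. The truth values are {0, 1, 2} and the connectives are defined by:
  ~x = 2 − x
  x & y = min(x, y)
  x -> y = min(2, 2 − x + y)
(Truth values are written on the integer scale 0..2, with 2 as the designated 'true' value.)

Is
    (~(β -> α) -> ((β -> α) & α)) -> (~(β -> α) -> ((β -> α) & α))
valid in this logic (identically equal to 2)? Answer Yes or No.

Yes

α = 0, β = 0 ↦ 2
α = 0, β = 1 ↦ 2
α = 0, β = 2 ↦ 2
α = 1, β = 0 ↦ 2
α = 1, β = 1 ↦ 2
α = 1, β = 2 ↦ 2
α = 2, β = 0 ↦ 2
α = 2, β = 1 ↦ 2
α = 2, β = 2 ↦ 2
Every assignment gives a value ≥ 2.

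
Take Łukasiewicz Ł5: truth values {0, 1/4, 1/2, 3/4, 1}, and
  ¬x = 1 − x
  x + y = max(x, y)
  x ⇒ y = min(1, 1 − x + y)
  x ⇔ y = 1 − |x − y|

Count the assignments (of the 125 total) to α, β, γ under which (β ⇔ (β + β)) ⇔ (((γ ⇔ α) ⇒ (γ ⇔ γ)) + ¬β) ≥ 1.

value 1: 125 assignments (counts)
So 125 of the 125 assignments meet the threshold.

125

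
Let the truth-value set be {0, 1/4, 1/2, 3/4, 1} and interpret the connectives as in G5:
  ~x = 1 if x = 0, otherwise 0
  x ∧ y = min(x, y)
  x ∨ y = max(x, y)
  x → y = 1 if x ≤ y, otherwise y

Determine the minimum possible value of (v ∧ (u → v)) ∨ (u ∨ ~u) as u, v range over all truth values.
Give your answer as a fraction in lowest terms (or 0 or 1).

1/4

Take u = 1/4, v = 0:
u → v = 1/4 → 0 = 0
v ∧ (u → v) = 0 ∧ 0 = 0
~u = ~1/4 = 0
u ∨ ~u = 1/4 ∨ 0 = 1/4
(v ∧ (u → v)) ∨ (u ∨ ~u) = 0 ∨ 1/4 = 1/4
No assignment yields a value below 1/4, so this is the minimum.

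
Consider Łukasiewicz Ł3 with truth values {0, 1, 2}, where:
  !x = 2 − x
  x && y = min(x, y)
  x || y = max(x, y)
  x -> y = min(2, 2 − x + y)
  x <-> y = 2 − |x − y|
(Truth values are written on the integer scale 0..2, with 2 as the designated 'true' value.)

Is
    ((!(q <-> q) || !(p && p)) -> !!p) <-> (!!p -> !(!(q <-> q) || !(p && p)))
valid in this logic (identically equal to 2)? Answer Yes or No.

No

Counterexample: take p = 0, q = 0.
q <-> q = 0 <-> 0 = 2
!(q <-> q) = !2 = 0
p && p = 0 && 0 = 0
!(p && p) = !0 = 2
!(q <-> q) || !(p && p) = 0 || 2 = 2
!p = !0 = 2
!!p = !2 = 0
(!(q <-> q) || !(p && p)) -> !!p = 2 -> 0 = 0
!p = !0 = 2
!!p = !2 = 0
q <-> q = 0 <-> 0 = 2
!(q <-> q) = !2 = 0
p && p = 0 && 0 = 0
!(p && p) = !0 = 2
!(q <-> q) || !(p && p) = 0 || 2 = 2
!(!(q <-> q) || !(p && p)) = !2 = 0
!!p -> !(!(q <-> q) || !(p && p)) = 0 -> 0 = 2
((!(q <-> q) || !(p && p)) -> !!p) <-> (!!p -> !(!(q <-> q) || !(p && p))) = 0 <-> 2 = 0
This gives 0 ≠ 2.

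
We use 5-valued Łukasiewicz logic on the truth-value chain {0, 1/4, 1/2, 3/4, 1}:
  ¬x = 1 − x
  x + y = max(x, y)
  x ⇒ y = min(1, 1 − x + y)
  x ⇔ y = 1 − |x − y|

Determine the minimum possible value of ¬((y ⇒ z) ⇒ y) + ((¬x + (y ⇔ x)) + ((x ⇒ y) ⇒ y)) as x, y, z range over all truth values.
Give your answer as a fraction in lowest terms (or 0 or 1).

Take x = 1/4, y = 1/2, z = 0:
y ⇒ z = 1/2 ⇒ 0 = 1/2
(y ⇒ z) ⇒ y = 1/2 ⇒ 1/2 = 1
¬((y ⇒ z) ⇒ y) = ¬1 = 0
¬x = ¬1/4 = 3/4
y ⇔ x = 1/2 ⇔ 1/4 = 3/4
¬x + (y ⇔ x) = 3/4 + 3/4 = 3/4
x ⇒ y = 1/4 ⇒ 1/2 = 1
(x ⇒ y) ⇒ y = 1 ⇒ 1/2 = 1/2
(¬x + (y ⇔ x)) + ((x ⇒ y) ⇒ y) = 3/4 + 1/2 = 3/4
¬((y ⇒ z) ⇒ y) + ((¬x + (y ⇔ x)) + ((x ⇒ y) ⇒ y)) = 0 + 3/4 = 3/4
No assignment yields a value below 3/4, so this is the minimum.

3/4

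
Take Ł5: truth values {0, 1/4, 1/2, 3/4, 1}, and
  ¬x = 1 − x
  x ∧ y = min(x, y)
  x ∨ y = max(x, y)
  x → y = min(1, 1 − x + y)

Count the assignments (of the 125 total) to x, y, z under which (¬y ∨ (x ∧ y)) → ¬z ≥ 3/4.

84

value 1: 60 assignments (counts)
value 3/4: 24 assignments (counts)
value 1/2: 21 assignments
value 1/4: 14 assignments
value 0: 6 assignments
So 84 of the 125 assignments meet the threshold.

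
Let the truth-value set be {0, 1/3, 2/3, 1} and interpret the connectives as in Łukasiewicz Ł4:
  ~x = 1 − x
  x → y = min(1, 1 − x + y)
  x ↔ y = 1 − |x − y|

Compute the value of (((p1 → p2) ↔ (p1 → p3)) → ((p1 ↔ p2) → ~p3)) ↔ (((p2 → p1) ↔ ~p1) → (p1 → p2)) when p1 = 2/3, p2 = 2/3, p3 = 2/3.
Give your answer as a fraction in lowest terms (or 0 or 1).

p1 → p2 = 2/3 → 2/3 = 1
p1 → p3 = 2/3 → 2/3 = 1
(p1 → p2) ↔ (p1 → p3) = 1 ↔ 1 = 1
p1 ↔ p2 = 2/3 ↔ 2/3 = 1
~p3 = ~2/3 = 1/3
(p1 ↔ p2) → ~p3 = 1 → 1/3 = 1/3
((p1 → p2) ↔ (p1 → p3)) → ((p1 ↔ p2) → ~p3) = 1 → 1/3 = 1/3
p2 → p1 = 2/3 → 2/3 = 1
~p1 = ~2/3 = 1/3
(p2 → p1) ↔ ~p1 = 1 ↔ 1/3 = 1/3
p1 → p2 = 2/3 → 2/3 = 1
((p2 → p1) ↔ ~p1) → (p1 → p2) = 1/3 → 1 = 1
(((p1 → p2) ↔ (p1 → p3)) → ((p1 ↔ p2) → ~p3)) ↔ (((p2 → p1) ↔ ~p1) → (p1 → p2)) = 1/3 ↔ 1 = 1/3

1/3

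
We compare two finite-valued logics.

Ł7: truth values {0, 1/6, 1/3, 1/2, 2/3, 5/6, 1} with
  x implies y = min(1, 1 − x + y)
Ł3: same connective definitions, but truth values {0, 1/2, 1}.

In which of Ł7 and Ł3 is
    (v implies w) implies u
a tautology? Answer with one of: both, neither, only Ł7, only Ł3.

In Ł7: at u = 0, v = 0, w = 0 the value is 0 — not a tautology.
In Ł3: at u = 0, v = 0, w = 0 the value is 0 — not a tautology.

neither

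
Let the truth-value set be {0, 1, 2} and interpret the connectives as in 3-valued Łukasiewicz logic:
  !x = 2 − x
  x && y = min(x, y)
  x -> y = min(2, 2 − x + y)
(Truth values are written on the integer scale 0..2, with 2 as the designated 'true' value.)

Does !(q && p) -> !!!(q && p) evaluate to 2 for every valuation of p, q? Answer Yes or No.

p = 0, q = 0 ↦ 2
p = 0, q = 1 ↦ 2
p = 0, q = 2 ↦ 2
p = 1, q = 0 ↦ 2
p = 1, q = 1 ↦ 2
p = 1, q = 2 ↦ 2
p = 2, q = 0 ↦ 2
p = 2, q = 1 ↦ 2
p = 2, q = 2 ↦ 2
Every assignment gives a value ≥ 2.

Yes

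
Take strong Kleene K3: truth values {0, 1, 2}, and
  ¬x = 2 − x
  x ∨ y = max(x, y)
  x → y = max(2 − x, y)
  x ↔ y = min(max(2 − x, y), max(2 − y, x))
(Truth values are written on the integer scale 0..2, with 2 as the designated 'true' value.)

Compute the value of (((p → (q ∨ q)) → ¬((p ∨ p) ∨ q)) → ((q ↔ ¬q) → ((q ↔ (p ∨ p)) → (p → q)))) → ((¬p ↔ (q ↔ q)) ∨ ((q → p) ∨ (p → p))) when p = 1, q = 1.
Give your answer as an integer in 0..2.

q ∨ q = 1 ∨ 1 = 1
p → (q ∨ q) = 1 → 1 = 1
p ∨ p = 1 ∨ 1 = 1
(p ∨ p) ∨ q = 1 ∨ 1 = 1
¬((p ∨ p) ∨ q) = ¬1 = 1
(p → (q ∨ q)) → ¬((p ∨ p) ∨ q) = 1 → 1 = 1
¬q = ¬1 = 1
q ↔ ¬q = 1 ↔ 1 = 1
p ∨ p = 1 ∨ 1 = 1
q ↔ (p ∨ p) = 1 ↔ 1 = 1
p → q = 1 → 1 = 1
(q ↔ (p ∨ p)) → (p → q) = 1 → 1 = 1
(q ↔ ¬q) → ((q ↔ (p ∨ p)) → (p → q)) = 1 → 1 = 1
((p → (q ∨ q)) → ¬((p ∨ p) ∨ q)) → ((q ↔ ¬q) → ((q ↔ (p ∨ p)) → (p → q))) = 1 → 1 = 1
¬p = ¬1 = 1
q ↔ q = 1 ↔ 1 = 1
¬p ↔ (q ↔ q) = 1 ↔ 1 = 1
q → p = 1 → 1 = 1
p → p = 1 → 1 = 1
(q → p) ∨ (p → p) = 1 ∨ 1 = 1
(¬p ↔ (q ↔ q)) ∨ ((q → p) ∨ (p → p)) = 1 ∨ 1 = 1
(((p → (q ∨ q)) → ¬((p ∨ p) ∨ q)) → ((q ↔ ¬q) → ((q ↔ (p ∨ p)) → (p → q)))) → ((¬p ↔ (q ↔ q)) ∨ ((q → p) ∨ (p → p))) = 1 → 1 = 1

1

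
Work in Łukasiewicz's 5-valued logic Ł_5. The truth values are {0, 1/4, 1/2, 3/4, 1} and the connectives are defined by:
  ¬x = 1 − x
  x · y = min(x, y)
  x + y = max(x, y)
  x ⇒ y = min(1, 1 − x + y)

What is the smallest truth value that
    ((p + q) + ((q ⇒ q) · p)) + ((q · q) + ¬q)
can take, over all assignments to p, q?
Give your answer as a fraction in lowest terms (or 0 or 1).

Take p = 0, q = 1/2:
p + q = 0 + 1/2 = 1/2
q ⇒ q = 1/2 ⇒ 1/2 = 1
(q ⇒ q) · p = 1 · 0 = 0
(p + q) + ((q ⇒ q) · p) = 1/2 + 0 = 1/2
q · q = 1/2 · 1/2 = 1/2
¬q = ¬1/2 = 1/2
(q · q) + ¬q = 1/2 + 1/2 = 1/2
((p + q) + ((q ⇒ q) · p)) + ((q · q) + ¬q) = 1/2 + 1/2 = 1/2
No assignment yields a value below 1/2, so this is the minimum.

1/2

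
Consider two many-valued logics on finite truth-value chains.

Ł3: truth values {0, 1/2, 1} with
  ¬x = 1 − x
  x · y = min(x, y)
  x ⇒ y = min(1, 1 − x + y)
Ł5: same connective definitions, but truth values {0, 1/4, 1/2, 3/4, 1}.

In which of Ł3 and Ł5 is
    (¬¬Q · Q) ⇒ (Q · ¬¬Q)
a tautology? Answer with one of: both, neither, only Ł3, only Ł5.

In Ł3: every assignment gives 1 — tautology.
In Ł5: every assignment gives 1 — tautology.

both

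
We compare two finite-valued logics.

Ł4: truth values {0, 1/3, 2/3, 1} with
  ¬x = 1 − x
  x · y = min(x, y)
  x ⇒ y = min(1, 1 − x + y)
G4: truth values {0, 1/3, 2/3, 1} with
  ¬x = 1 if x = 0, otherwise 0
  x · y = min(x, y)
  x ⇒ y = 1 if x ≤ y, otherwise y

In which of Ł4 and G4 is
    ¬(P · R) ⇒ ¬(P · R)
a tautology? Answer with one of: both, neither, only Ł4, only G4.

In Ł4: every assignment gives 1 — tautology.
In G4: every assignment gives 1 — tautology.

both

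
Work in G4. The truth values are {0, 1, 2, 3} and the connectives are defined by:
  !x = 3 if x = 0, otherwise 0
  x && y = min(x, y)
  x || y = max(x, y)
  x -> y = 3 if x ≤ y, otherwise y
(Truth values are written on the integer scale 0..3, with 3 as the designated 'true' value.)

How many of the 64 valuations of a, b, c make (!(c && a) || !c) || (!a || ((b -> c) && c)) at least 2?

value 3: 40 assignments (counts)
value 2: 12 assignments (counts)
value 1: 12 assignments
So 52 of the 64 assignments meet the threshold.

52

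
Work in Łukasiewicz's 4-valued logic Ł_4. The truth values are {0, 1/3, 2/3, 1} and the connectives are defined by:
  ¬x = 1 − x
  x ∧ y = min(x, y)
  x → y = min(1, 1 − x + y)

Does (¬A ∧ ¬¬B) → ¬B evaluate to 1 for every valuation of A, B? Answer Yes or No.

Counterexample: take A = 0, B = 2/3.
¬A = ¬0 = 1
¬B = ¬2/3 = 1/3
¬¬B = ¬1/3 = 2/3
¬A ∧ ¬¬B = 1 ∧ 2/3 = 2/3
¬B = ¬2/3 = 1/3
(¬A ∧ ¬¬B) → ¬B = 2/3 → 1/3 = 2/3
This gives 2/3 ≠ 1.

No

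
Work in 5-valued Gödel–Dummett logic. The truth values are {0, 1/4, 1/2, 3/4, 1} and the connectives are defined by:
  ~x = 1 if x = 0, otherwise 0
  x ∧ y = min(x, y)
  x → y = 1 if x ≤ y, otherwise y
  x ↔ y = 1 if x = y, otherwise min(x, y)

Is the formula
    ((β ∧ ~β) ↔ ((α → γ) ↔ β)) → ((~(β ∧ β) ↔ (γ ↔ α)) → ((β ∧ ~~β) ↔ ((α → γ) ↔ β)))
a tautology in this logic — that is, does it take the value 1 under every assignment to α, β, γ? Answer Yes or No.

No

Counterexample: take α = 1/4, β = 1/4, γ = 0.
~β = ~1/4 = 0
β ∧ ~β = 1/4 ∧ 0 = 0
α → γ = 1/4 → 0 = 0
(α → γ) ↔ β = 0 ↔ 1/4 = 0
(β ∧ ~β) ↔ ((α → γ) ↔ β) = 0 ↔ 0 = 1
β ∧ β = 1/4 ∧ 1/4 = 1/4
~(β ∧ β) = ~1/4 = 0
γ ↔ α = 0 ↔ 1/4 = 0
~(β ∧ β) ↔ (γ ↔ α) = 0 ↔ 0 = 1
~β = ~1/4 = 0
~~β = ~0 = 1
β ∧ ~~β = 1/4 ∧ 1 = 1/4
α → γ = 1/4 → 0 = 0
(α → γ) ↔ β = 0 ↔ 1/4 = 0
(β ∧ ~~β) ↔ ((α → γ) ↔ β) = 1/4 ↔ 0 = 0
(~(β ∧ β) ↔ (γ ↔ α)) → ((β ∧ ~~β) ↔ ((α → γ) ↔ β)) = 1 → 0 = 0
((β ∧ ~β) ↔ ((α → γ) ↔ β)) → ((~(β ∧ β) ↔ (γ ↔ α)) → ((β ∧ ~~β) ↔ ((α → γ) ↔ β))) = 1 → 0 = 0
This gives 0 ≠ 1.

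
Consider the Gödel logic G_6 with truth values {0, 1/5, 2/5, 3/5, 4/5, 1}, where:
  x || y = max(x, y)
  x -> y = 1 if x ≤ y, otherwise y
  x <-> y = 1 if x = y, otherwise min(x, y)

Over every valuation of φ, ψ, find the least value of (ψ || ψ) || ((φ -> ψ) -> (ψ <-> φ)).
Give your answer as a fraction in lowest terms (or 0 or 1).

1/5

Take φ = 0, ψ = 1/5:
ψ || ψ = 1/5 || 1/5 = 1/5
φ -> ψ = 0 -> 1/5 = 1
ψ <-> φ = 1/5 <-> 0 = 0
(φ -> ψ) -> (ψ <-> φ) = 1 -> 0 = 0
(ψ || ψ) || ((φ -> ψ) -> (ψ <-> φ)) = 1/5 || 0 = 1/5
No assignment yields a value below 1/5, so this is the minimum.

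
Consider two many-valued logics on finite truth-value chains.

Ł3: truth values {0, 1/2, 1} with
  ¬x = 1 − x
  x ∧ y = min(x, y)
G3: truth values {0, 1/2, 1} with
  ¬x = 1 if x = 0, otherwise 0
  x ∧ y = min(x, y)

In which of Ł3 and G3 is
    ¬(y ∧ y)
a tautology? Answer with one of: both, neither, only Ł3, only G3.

neither

In Ł3: at y = 1/2 the value is 1/2 — not a tautology.
In G3: at y = 1/2 the value is 0 — not a tautology.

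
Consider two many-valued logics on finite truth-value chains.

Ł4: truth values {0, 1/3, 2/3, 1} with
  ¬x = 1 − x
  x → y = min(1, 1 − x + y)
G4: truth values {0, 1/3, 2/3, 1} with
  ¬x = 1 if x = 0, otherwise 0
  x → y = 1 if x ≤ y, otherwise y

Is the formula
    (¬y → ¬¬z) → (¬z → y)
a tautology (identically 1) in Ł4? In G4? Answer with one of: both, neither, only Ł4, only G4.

In Ł4: every assignment gives 1 — tautology.
In G4: at y = 1/3, z = 0 the value is 1/3 — not a tautology.

only Ł4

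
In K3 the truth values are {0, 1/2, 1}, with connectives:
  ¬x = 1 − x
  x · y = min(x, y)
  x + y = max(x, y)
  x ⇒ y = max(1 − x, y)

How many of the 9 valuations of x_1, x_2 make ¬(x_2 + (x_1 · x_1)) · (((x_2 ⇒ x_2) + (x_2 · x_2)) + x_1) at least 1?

x_1 = 0, x_2 = 0 ↦ 1  ≥
x_1 = 0, x_2 = 1/2 ↦ 1/2  <
x_1 = 0, x_2 = 1 ↦ 0  <
x_1 = 1/2, x_2 = 0 ↦ 1/2  <
x_1 = 1/2, x_2 = 1/2 ↦ 1/2  <
x_1 = 1/2, x_2 = 1 ↦ 0  <
x_1 = 1, x_2 = 0 ↦ 0  <
x_1 = 1, x_2 = 1/2 ↦ 0  <
x_1 = 1, x_2 = 1 ↦ 0  <
So 1 of the 9 assignments meets the threshold.

1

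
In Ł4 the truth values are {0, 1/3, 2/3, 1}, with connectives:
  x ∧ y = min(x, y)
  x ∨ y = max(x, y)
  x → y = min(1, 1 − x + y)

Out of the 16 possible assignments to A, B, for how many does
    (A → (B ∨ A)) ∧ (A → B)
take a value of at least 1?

10

A = 0, B = 0 ↦ 1  ≥
A = 0, B = 1/3 ↦ 1  ≥
A = 0, B = 2/3 ↦ 1  ≥
A = 0, B = 1 ↦ 1  ≥
A = 1/3, B = 0 ↦ 2/3  <
A = 1/3, B = 1/3 ↦ 1  ≥
A = 1/3, B = 2/3 ↦ 1  ≥
A = 1/3, B = 1 ↦ 1  ≥
A = 2/3, B = 0 ↦ 1/3  <
A = 2/3, B = 1/3 ↦ 2/3  <
A = 2/3, B = 2/3 ↦ 1  ≥
A = 2/3, B = 1 ↦ 1  ≥
A = 1, B = 0 ↦ 0  <
A = 1, B = 1/3 ↦ 1/3  <
A = 1, B = 2/3 ↦ 2/3  <
A = 1, B = 1 ↦ 1  ≥
So 10 of the 16 assignments meet the threshold.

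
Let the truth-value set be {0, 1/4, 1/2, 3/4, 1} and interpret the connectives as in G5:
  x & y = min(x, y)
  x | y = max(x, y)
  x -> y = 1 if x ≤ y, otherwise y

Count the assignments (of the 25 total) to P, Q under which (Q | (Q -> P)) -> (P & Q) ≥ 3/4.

value 1: 1 assignment (counts)
value 3/4: 3 assignments (counts)
value 1/2: 5 assignments
value 1/4: 7 assignments
value 0: 9 assignments
So 4 of the 25 assignments meet the threshold.

4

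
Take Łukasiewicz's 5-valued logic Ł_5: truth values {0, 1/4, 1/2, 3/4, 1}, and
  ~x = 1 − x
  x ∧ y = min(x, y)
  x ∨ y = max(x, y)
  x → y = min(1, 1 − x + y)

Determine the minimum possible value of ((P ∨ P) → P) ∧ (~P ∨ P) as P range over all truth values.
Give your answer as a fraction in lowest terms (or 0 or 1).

Take P = 1/2:
P ∨ P = 1/2 ∨ 1/2 = 1/2
(P ∨ P) → P = 1/2 → 1/2 = 1
~P = ~1/2 = 1/2
~P ∨ P = 1/2 ∨ 1/2 = 1/2
((P ∨ P) → P) ∧ (~P ∨ P) = 1 ∧ 1/2 = 1/2
No assignment yields a value below 1/2, so this is the minimum.

1/2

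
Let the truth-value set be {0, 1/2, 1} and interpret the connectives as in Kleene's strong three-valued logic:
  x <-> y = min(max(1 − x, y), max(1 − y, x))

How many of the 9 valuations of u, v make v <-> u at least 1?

u = 0, v = 0 ↦ 1  ≥
u = 0, v = 1/2 ↦ 1/2  <
u = 0, v = 1 ↦ 0  <
u = 1/2, v = 0 ↦ 1/2  <
u = 1/2, v = 1/2 ↦ 1/2  <
u = 1/2, v = 1 ↦ 1/2  <
u = 1, v = 0 ↦ 0  <
u = 1, v = 1/2 ↦ 1/2  <
u = 1, v = 1 ↦ 1  ≥
So 2 of the 9 assignments meet the threshold.

2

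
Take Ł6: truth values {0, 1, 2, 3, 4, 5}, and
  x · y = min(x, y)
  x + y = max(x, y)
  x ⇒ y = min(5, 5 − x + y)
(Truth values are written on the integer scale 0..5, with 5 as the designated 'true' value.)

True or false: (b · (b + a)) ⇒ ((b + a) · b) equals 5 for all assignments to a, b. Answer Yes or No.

Yes

At a = 1, b = 3, for instance:
b + a = 3 + 1 = 3
b · (b + a) = 3 · 3 = 3
(b + a) · b = 3 · 3 = 3
(b · (b + a)) ⇒ ((b + a) · b) = 3 ⇒ 3 = 5
and checking the remaining 35 assignments likewise gives ≥ 5 in every case.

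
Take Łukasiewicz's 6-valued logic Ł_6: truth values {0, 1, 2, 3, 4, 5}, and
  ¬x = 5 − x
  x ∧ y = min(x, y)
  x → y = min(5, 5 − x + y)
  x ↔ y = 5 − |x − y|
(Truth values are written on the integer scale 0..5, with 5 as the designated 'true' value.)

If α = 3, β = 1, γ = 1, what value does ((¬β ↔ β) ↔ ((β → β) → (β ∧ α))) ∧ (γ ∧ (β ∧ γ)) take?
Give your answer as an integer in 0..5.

1

¬β = ¬1 = 4
¬β ↔ β = 4 ↔ 1 = 2
β → β = 1 → 1 = 5
β ∧ α = 1 ∧ 3 = 1
(β → β) → (β ∧ α) = 5 → 1 = 1
(¬β ↔ β) ↔ ((β → β) → (β ∧ α)) = 2 ↔ 1 = 4
β ∧ γ = 1 ∧ 1 = 1
γ ∧ (β ∧ γ) = 1 ∧ 1 = 1
((¬β ↔ β) ↔ ((β → β) → (β ∧ α))) ∧ (γ ∧ (β ∧ γ)) = 4 ∧ 1 = 1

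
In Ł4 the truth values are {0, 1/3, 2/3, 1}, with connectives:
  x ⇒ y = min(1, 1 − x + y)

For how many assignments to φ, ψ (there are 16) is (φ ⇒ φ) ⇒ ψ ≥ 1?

φ = 0, ψ = 0 ↦ 0  <
φ = 0, ψ = 1/3 ↦ 1/3  <
φ = 0, ψ = 2/3 ↦ 2/3  <
φ = 0, ψ = 1 ↦ 1  ≥
φ = 1/3, ψ = 0 ↦ 0  <
φ = 1/3, ψ = 1/3 ↦ 1/3  <
φ = 1/3, ψ = 2/3 ↦ 2/3  <
φ = 1/3, ψ = 1 ↦ 1  ≥
φ = 2/3, ψ = 0 ↦ 0  <
φ = 2/3, ψ = 1/3 ↦ 1/3  <
φ = 2/3, ψ = 2/3 ↦ 2/3  <
φ = 2/3, ψ = 1 ↦ 1  ≥
φ = 1, ψ = 0 ↦ 0  <
φ = 1, ψ = 1/3 ↦ 1/3  <
φ = 1, ψ = 2/3 ↦ 2/3  <
φ = 1, ψ = 1 ↦ 1  ≥
So 4 of the 16 assignments meet the threshold.

4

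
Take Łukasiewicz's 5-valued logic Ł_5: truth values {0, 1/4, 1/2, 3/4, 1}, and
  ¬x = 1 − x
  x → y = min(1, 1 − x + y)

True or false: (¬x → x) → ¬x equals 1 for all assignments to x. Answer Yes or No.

No

Counterexample: take x = 1/2.
¬x = ¬1/2 = 1/2
¬x → x = 1/2 → 1/2 = 1
¬x = ¬1/2 = 1/2
(¬x → x) → ¬x = 1 → 1/2 = 1/2
This gives 1/2 ≠ 1.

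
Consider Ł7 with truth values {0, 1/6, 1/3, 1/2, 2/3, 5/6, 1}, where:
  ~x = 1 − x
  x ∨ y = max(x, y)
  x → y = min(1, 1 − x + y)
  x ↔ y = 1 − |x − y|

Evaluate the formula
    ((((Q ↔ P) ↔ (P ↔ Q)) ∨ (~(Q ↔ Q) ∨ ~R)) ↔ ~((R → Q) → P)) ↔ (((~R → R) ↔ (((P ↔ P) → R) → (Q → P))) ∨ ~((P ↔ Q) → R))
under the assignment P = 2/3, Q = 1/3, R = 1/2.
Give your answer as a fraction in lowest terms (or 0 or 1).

Q ↔ P = 1/3 ↔ 2/3 = 2/3
P ↔ Q = 2/3 ↔ 1/3 = 2/3
(Q ↔ P) ↔ (P ↔ Q) = 2/3 ↔ 2/3 = 1
Q ↔ Q = 1/3 ↔ 1/3 = 1
~(Q ↔ Q) = ~1 = 0
~R = ~1/2 = 1/2
~(Q ↔ Q) ∨ ~R = 0 ∨ 1/2 = 1/2
((Q ↔ P) ↔ (P ↔ Q)) ∨ (~(Q ↔ Q) ∨ ~R) = 1 ∨ 1/2 = 1
R → Q = 1/2 → 1/3 = 5/6
(R → Q) → P = 5/6 → 2/3 = 5/6
~((R → Q) → P) = ~5/6 = 1/6
(((Q ↔ P) ↔ (P ↔ Q)) ∨ (~(Q ↔ Q) ∨ ~R)) ↔ ~((R → Q) → P) = 1 ↔ 1/6 = 1/6
~R = ~1/2 = 1/2
~R → R = 1/2 → 1/2 = 1
P ↔ P = 2/3 ↔ 2/3 = 1
(P ↔ P) → R = 1 → 1/2 = 1/2
Q → P = 1/3 → 2/3 = 1
((P ↔ P) → R) → (Q → P) = 1/2 → 1 = 1
(~R → R) ↔ (((P ↔ P) → R) → (Q → P)) = 1 ↔ 1 = 1
P ↔ Q = 2/3 ↔ 1/3 = 2/3
(P ↔ Q) → R = 2/3 → 1/2 = 5/6
~((P ↔ Q) → R) = ~5/6 = 1/6
((~R → R) ↔ (((P ↔ P) → R) → (Q → P))) ∨ ~((P ↔ Q) → R) = 1 ∨ 1/6 = 1
((((Q ↔ P) ↔ (P ↔ Q)) ∨ (~(Q ↔ Q) ∨ ~R)) ↔ ~((R → Q) → P)) ↔ (((~R → R) ↔ (((P ↔ P) → R) → (Q → P))) ∨ ~((P ↔ Q) → R)) = 1/6 ↔ 1 = 1/6

1/6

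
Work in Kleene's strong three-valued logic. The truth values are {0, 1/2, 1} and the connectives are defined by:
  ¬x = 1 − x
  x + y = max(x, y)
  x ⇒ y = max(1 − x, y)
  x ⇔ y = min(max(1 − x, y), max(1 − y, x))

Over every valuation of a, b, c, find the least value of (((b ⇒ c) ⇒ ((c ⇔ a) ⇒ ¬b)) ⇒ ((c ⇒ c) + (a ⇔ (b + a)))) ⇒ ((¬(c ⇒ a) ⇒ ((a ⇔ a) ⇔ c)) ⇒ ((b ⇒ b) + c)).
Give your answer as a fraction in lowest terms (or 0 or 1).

1/2

Take a = 0, b = 1/2, c = 0:
b ⇒ c = 1/2 ⇒ 0 = 1/2
c ⇔ a = 0 ⇔ 0 = 1
¬b = ¬1/2 = 1/2
(c ⇔ a) ⇒ ¬b = 1 ⇒ 1/2 = 1/2
(b ⇒ c) ⇒ ((c ⇔ a) ⇒ ¬b) = 1/2 ⇒ 1/2 = 1/2
c ⇒ c = 0 ⇒ 0 = 1
b + a = 1/2 + 0 = 1/2
a ⇔ (b + a) = 0 ⇔ 1/2 = 1/2
(c ⇒ c) + (a ⇔ (b + a)) = 1 + 1/2 = 1
((b ⇒ c) ⇒ ((c ⇔ a) ⇒ ¬b)) ⇒ ((c ⇒ c) + (a ⇔ (b + a))) = 1/2 ⇒ 1 = 1
c ⇒ a = 0 ⇒ 0 = 1
¬(c ⇒ a) = ¬1 = 0
a ⇔ a = 0 ⇔ 0 = 1
(a ⇔ a) ⇔ c = 1 ⇔ 0 = 0
¬(c ⇒ a) ⇒ ((a ⇔ a) ⇔ c) = 0 ⇒ 0 = 1
b ⇒ b = 1/2 ⇒ 1/2 = 1/2
(b ⇒ b) + c = 1/2 + 0 = 1/2
(¬(c ⇒ a) ⇒ ((a ⇔ a) ⇔ c)) ⇒ ((b ⇒ b) + c) = 1 ⇒ 1/2 = 1/2
(((b ⇒ c) ⇒ ((c ⇔ a) ⇒ ¬b)) ⇒ ((c ⇒ c) + (a ⇔ (b + a)))) ⇒ ((¬(c ⇒ a) ⇒ ((a ⇔ a) ⇔ c)) ⇒ ((b ⇒ b) + c)) = 1 ⇒ 1/2 = 1/2
No assignment yields a value below 1/2, so this is the minimum.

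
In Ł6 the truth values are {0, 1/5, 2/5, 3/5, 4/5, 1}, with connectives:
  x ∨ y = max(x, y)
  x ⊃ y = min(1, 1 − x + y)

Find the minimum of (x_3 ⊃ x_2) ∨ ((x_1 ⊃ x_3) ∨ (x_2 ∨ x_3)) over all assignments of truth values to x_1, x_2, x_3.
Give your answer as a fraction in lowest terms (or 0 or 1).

3/5

Take x_1 = 4/5, x_2 = 0, x_3 = 2/5:
x_3 ⊃ x_2 = 2/5 ⊃ 0 = 3/5
x_1 ⊃ x_3 = 4/5 ⊃ 2/5 = 3/5
x_2 ∨ x_3 = 0 ∨ 2/5 = 2/5
(x_1 ⊃ x_3) ∨ (x_2 ∨ x_3) = 3/5 ∨ 2/5 = 3/5
(x_3 ⊃ x_2) ∨ ((x_1 ⊃ x_3) ∨ (x_2 ∨ x_3)) = 3/5 ∨ 3/5 = 3/5
No assignment yields a value below 3/5, so this is the minimum.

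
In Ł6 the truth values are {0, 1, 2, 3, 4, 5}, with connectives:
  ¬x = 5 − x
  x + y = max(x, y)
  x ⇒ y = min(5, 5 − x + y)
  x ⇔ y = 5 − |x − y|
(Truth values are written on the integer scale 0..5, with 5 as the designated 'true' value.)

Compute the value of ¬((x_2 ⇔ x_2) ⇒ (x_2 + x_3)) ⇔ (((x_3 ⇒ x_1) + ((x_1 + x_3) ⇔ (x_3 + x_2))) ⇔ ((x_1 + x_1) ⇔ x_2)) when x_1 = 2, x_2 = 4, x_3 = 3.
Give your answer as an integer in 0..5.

x_2 ⇔ x_2 = 4 ⇔ 4 = 5
x_2 + x_3 = 4 + 3 = 4
(x_2 ⇔ x_2) ⇒ (x_2 + x_3) = 5 ⇒ 4 = 4
¬((x_2 ⇔ x_2) ⇒ (x_2 + x_3)) = ¬4 = 1
x_3 ⇒ x_1 = 3 ⇒ 2 = 4
x_1 + x_3 = 2 + 3 = 3
x_3 + x_2 = 3 + 4 = 4
(x_1 + x_3) ⇔ (x_3 + x_2) = 3 ⇔ 4 = 4
(x_3 ⇒ x_1) + ((x_1 + x_3) ⇔ (x_3 + x_2)) = 4 + 4 = 4
x_1 + x_1 = 2 + 2 = 2
(x_1 + x_1) ⇔ x_2 = 2 ⇔ 4 = 3
((x_3 ⇒ x_1) + ((x_1 + x_3) ⇔ (x_3 + x_2))) ⇔ ((x_1 + x_1) ⇔ x_2) = 4 ⇔ 3 = 4
¬((x_2 ⇔ x_2) ⇒ (x_2 + x_3)) ⇔ (((x_3 ⇒ x_1) + ((x_1 + x_3) ⇔ (x_3 + x_2))) ⇔ ((x_1 + x_1) ⇔ x_2)) = 1 ⇔ 4 = 2

2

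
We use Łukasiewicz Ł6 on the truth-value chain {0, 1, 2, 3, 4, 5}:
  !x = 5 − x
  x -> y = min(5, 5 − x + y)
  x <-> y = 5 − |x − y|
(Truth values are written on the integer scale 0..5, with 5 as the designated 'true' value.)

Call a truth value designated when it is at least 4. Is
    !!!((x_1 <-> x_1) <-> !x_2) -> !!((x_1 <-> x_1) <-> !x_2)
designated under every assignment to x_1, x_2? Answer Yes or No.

Counterexample: take x_1 = 0, x_2 = 4.
x_1 <-> x_1 = 0 <-> 0 = 5
!x_2 = !4 = 1
(x_1 <-> x_1) <-> !x_2 = 5 <-> 1 = 1
!((x_1 <-> x_1) <-> !x_2) = !1 = 4
!!((x_1 <-> x_1) <-> !x_2) = !4 = 1
!!!((x_1 <-> x_1) <-> !x_2) = !1 = 4
!!((x_1 <-> x_1) <-> !x_2) = !4 = 1
!!!((x_1 <-> x_1) <-> !x_2) -> !!((x_1 <-> x_1) <-> !x_2) = 4 -> 1 = 2
This gives 2, which is below 4.

No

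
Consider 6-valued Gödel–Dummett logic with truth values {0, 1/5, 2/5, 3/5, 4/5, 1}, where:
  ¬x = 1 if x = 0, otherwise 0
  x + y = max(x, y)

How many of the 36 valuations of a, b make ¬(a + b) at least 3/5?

value 1: 1 assignment (counts)
value 0: 35 assignments
So 1 of the 36 assignments meets the threshold.

1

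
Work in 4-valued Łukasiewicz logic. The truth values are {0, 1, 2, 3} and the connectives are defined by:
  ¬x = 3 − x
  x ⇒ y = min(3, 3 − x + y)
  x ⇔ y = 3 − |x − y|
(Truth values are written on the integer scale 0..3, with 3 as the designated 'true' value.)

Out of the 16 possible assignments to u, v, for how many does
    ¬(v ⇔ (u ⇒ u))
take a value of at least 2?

8

u = 0, v = 0 ↦ 3  ≥
u = 0, v = 1 ↦ 2  ≥
u = 0, v = 2 ↦ 1  <
u = 0, v = 3 ↦ 0  <
u = 1, v = 0 ↦ 3  ≥
u = 1, v = 1 ↦ 2  ≥
u = 1, v = 2 ↦ 1  <
u = 1, v = 3 ↦ 0  <
u = 2, v = 0 ↦ 3  ≥
u = 2, v = 1 ↦ 2  ≥
u = 2, v = 2 ↦ 1  <
u = 2, v = 3 ↦ 0  <
u = 3, v = 0 ↦ 3  ≥
u = 3, v = 1 ↦ 2  ≥
u = 3, v = 2 ↦ 1  <
u = 3, v = 3 ↦ 0  <
So 8 of the 16 assignments meet the threshold.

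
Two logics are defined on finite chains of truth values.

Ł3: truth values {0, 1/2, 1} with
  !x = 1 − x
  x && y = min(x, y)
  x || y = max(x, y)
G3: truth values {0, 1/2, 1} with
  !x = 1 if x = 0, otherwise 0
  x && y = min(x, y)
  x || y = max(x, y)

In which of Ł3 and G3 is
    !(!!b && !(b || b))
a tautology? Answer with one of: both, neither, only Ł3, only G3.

only G3

In Ł3: at b = 1/2 the value is 1/2 — not a tautology.
In G3: every assignment gives 1 — tautology.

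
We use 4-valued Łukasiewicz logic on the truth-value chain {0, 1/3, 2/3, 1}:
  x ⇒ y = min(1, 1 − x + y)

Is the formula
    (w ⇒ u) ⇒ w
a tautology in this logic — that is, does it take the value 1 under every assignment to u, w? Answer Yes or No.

Counterexample: take u = 0, w = 0.
w ⇒ u = 0 ⇒ 0 = 1
(w ⇒ u) ⇒ w = 1 ⇒ 0 = 0
This gives 0 ≠ 1.

No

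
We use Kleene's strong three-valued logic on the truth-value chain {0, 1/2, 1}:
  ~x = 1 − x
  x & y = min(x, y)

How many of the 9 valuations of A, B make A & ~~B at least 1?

1

A = 0, B = 0 ↦ 0  <
A = 0, B = 1/2 ↦ 0  <
A = 0, B = 1 ↦ 0  <
A = 1/2, B = 0 ↦ 0  <
A = 1/2, B = 1/2 ↦ 1/2  <
A = 1/2, B = 1 ↦ 1/2  <
A = 1, B = 0 ↦ 0  <
A = 1, B = 1/2 ↦ 1/2  <
A = 1, B = 1 ↦ 1  ≥
So 1 of the 9 assignments meets the threshold.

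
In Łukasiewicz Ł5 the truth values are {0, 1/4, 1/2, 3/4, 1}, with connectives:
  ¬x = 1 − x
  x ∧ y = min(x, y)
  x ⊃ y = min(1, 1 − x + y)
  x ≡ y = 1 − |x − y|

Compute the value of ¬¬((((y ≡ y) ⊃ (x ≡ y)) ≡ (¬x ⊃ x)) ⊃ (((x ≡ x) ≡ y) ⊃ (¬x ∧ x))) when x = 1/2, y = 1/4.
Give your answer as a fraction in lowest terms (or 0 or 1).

y ≡ y = 1/4 ≡ 1/4 = 1
x ≡ y = 1/2 ≡ 1/4 = 3/4
(y ≡ y) ⊃ (x ≡ y) = 1 ⊃ 3/4 = 3/4
¬x = ¬1/2 = 1/2
¬x ⊃ x = 1/2 ⊃ 1/2 = 1
((y ≡ y) ⊃ (x ≡ y)) ≡ (¬x ⊃ x) = 3/4 ≡ 1 = 3/4
x ≡ x = 1/2 ≡ 1/2 = 1
(x ≡ x) ≡ y = 1 ≡ 1/4 = 1/4
¬x = ¬1/2 = 1/2
¬x ∧ x = 1/2 ∧ 1/2 = 1/2
((x ≡ x) ≡ y) ⊃ (¬x ∧ x) = 1/4 ⊃ 1/2 = 1
(((y ≡ y) ⊃ (x ≡ y)) ≡ (¬x ⊃ x)) ⊃ (((x ≡ x) ≡ y) ⊃ (¬x ∧ x)) = 3/4 ⊃ 1 = 1
¬((((y ≡ y) ⊃ (x ≡ y)) ≡ (¬x ⊃ x)) ⊃ (((x ≡ x) ≡ y) ⊃ (¬x ∧ x))) = ¬1 = 0
¬¬((((y ≡ y) ⊃ (x ≡ y)) ≡ (¬x ⊃ x)) ⊃ (((x ≡ x) ≡ y) ⊃ (¬x ∧ x))) = ¬0 = 1

1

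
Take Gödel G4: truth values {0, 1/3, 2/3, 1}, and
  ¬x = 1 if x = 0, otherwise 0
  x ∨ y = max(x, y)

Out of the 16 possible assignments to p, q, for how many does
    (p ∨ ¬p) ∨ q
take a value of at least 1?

p = 0, q = 0 ↦ 1  ≥
p = 0, q = 1/3 ↦ 1  ≥
p = 0, q = 2/3 ↦ 1  ≥
p = 0, q = 1 ↦ 1  ≥
p = 1/3, q = 0 ↦ 1/3  <
p = 1/3, q = 1/3 ↦ 1/3  <
p = 1/3, q = 2/3 ↦ 2/3  <
p = 1/3, q = 1 ↦ 1  ≥
p = 2/3, q = 0 ↦ 2/3  <
p = 2/3, q = 1/3 ↦ 2/3  <
p = 2/3, q = 2/3 ↦ 2/3  <
p = 2/3, q = 1 ↦ 1  ≥
p = 1, q = 0 ↦ 1  ≥
p = 1, q = 1/3 ↦ 1  ≥
p = 1, q = 2/3 ↦ 1  ≥
p = 1, q = 1 ↦ 1  ≥
So 10 of the 16 assignments meet the threshold.

10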